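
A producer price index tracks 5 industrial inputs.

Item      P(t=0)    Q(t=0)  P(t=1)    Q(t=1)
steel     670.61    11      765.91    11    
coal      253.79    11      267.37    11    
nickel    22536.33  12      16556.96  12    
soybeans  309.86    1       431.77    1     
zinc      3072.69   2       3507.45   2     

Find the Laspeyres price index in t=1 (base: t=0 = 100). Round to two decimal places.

Laspeyres price index uses base-period quantities as weights.
ΣP(t=1)·Q(t=0) = 765.91×11 + 267.37×11 + 16556.96×12 + 431.77×1 + 3507.45×2 = 8425.01 + 2941.07 + 198683.52 + 431.77 + 7014.9 = 217496.27
ΣP(t=0)·Q(t=0) = 670.61×11 + 253.79×11 + 22536.33×12 + 309.86×1 + 3072.69×2 = 7376.71 + 2791.69 + 270435.96 + 309.86 + 6145.38 = 287059.6
Index = 217496.27 / 287059.6 × 100 = 75.7669

75.77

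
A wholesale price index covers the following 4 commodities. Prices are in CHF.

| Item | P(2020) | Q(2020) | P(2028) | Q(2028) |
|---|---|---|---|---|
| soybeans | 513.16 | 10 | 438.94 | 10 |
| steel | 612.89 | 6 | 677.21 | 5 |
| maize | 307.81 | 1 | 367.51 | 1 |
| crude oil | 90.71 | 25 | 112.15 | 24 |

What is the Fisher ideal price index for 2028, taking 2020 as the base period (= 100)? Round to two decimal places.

101.77

Laspeyres component (base-period weights):
ΣP(2028)Q(2020) = 438.94×10 + 677.21×6 + 367.51×1 + 112.15×25 = 4389.4 + 4063.26 + 367.51 + 2803.75 = 11623.92
ΣP(2020)Q(2020) = 513.16×10 + 612.89×6 + 307.81×1 + 90.71×25 = 5131.6 + 3677.34 + 307.81 + 2267.75 = 11384.5
L = 11623.92 / 11384.5 × 100 = 102.1030
Paasche component (current-period weights):
ΣP(2028)Q(2028) = 438.94×10 + 677.21×5 + 367.51×1 + 112.15×24 = 4389.4 + 3386.05 + 367.51 + 2691.6 = 10834.56
ΣP(2020)Q(2028) = 513.16×10 + 612.89×5 + 307.81×1 + 90.71×24 = 5131.6 + 3064.45 + 307.81 + 2177.04 = 10680.9
P = 10834.56 / 10680.9 × 100 = 101.4386
Fisher = √(L × P) = √(102.1030 × 101.4386) = 101.7703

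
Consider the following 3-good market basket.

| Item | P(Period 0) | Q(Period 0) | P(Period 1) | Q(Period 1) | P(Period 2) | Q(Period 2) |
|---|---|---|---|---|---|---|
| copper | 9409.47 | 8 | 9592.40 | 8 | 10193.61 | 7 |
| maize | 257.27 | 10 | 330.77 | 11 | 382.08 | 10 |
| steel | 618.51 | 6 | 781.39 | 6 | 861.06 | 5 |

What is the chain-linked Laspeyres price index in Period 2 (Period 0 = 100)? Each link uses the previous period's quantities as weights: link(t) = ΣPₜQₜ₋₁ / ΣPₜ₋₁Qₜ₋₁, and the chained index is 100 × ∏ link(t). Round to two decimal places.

111.04

Link Period 0→Period 1:
ΣP(Period 1)Q(Period 0) = 9592.40×8 + 330.77×10 + 781.39×6 = 76739.2 + 3307.7 + 4688.34 = 84735.24
ΣP(Period 0)Q(Period 0) = 9409.47×8 + 257.27×10 + 618.51×6 = 75275.76 + 2572.7 + 3711.06 = 81559.52
link = 84735.24/81559.52 = 1.038937
Link Period 1→Period 2:
ΣP(Period 2)Q(Period 1) = 10193.61×8 + 382.08×11 + 861.06×6 = 81548.88 + 4202.88 + 5166.36 = 90918.12
ΣP(Period 1)Q(Period 1) = 9592.40×8 + 330.77×11 + 781.39×6 = 76739.2 + 3638.47 + 4688.34 = 85066.01
link = 90918.12/85066.01 = 1.068795
Chained index = 100 × 1.038937 × 1.068795 = 111.0411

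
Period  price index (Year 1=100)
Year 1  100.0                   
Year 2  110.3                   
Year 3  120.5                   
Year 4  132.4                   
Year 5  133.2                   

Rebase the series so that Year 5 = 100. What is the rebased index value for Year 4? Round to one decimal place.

Rebased(Year 4) = 132.4 / 133.2 × 100 = 99.3994

99.4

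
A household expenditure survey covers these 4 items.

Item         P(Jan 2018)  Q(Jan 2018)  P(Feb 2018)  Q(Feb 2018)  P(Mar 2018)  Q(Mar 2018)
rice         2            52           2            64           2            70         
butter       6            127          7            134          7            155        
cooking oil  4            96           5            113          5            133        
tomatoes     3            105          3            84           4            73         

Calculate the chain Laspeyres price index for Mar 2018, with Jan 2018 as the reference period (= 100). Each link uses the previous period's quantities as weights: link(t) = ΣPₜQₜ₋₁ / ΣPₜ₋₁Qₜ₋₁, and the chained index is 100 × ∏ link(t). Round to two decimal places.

119.35

Link Jan 2018→Feb 2018:
ΣP(Feb 2018)Q(Jan 2018) = 2×52 + 7×127 + 5×96 + 3×105 = 104 + 889 + 480 + 315 = 1788
ΣP(Jan 2018)Q(Jan 2018) = 2×52 + 6×127 + 4×96 + 3×105 = 104 + 762 + 384 + 315 = 1565
link = 1788/1565 = 1.142492
Link Feb 2018→Mar 2018:
ΣP(Mar 2018)Q(Feb 2018) = 2×64 + 7×134 + 5×113 + 4×84 = 128 + 938 + 565 + 336 = 1967
ΣP(Feb 2018)Q(Feb 2018) = 2×64 + 7×134 + 5×113 + 3×84 = 128 + 938 + 565 + 252 = 1883
link = 1967/1883 = 1.044610
Chained index = 100 × 1.142492 × 1.044610 = 119.3458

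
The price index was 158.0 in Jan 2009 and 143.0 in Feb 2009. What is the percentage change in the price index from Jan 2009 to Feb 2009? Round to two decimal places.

-9.49%

Change = (143.0 − 158.0) / 158.0 × 100
       = -15.0 / 158.0 × 100 = -9.4937%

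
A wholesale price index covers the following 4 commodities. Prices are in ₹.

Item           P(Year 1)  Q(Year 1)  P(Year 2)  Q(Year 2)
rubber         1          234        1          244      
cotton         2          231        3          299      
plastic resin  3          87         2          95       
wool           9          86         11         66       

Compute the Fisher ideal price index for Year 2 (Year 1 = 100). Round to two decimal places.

Laspeyres component (base-period weights):
ΣP(Year 2)Q(Year 1) = 1×234 + 3×231 + 2×87 + 11×86 = 234 + 693 + 174 + 946 = 2047
ΣP(Year 1)Q(Year 1) = 1×234 + 2×231 + 3×87 + 9×86 = 234 + 462 + 261 + 774 = 1731
L = 2047 / 1731 × 100 = 118.2553
Paasche component (current-period weights):
ΣP(Year 2)Q(Year 2) = 1×244 + 3×299 + 2×95 + 11×66 = 244 + 897 + 190 + 726 = 2057
ΣP(Year 1)Q(Year 2) = 1×244 + 2×299 + 3×95 + 9×66 = 244 + 598 + 285 + 594 = 1721
P = 2057 / 1721 × 100 = 119.5235
Fisher = √(L × P) = √(118.2553 × 119.5235) = 118.8877

118.89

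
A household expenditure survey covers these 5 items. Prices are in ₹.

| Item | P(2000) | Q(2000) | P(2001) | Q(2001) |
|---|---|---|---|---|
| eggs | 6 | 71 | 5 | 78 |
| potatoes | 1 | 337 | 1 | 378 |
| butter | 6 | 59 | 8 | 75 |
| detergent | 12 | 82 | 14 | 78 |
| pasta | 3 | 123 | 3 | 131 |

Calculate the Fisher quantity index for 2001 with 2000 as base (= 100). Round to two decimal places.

Laspeyres component (base-period weights):
ΣP(2000)Q(2001) = 6×78 + 1×378 + 6×75 + 12×78 + 3×131 = 468 + 378 + 450 + 936 + 393 = 2625
ΣP(2000)Q(2000) = 6×71 + 1×337 + 6×59 + 12×82 + 3×123 = 426 + 337 + 354 + 984 + 369 = 2470
L = 2625 / 2470 × 100 = 106.2753
Paasche component (current-period weights):
ΣP(2001)Q(2001) = 5×78 + 1×378 + 8×75 + 14×78 + 3×131 = 390 + 378 + 600 + 1092 + 393 = 2853
ΣP(2001)Q(2000) = 5×71 + 1×337 + 8×59 + 14×82 + 3×123 = 355 + 337 + 472 + 1148 + 369 = 2681
P = 2853 / 2681 × 100 = 106.4155
Fisher = √(L × P) = √(106.2753 × 106.4155) = 106.3454

106.35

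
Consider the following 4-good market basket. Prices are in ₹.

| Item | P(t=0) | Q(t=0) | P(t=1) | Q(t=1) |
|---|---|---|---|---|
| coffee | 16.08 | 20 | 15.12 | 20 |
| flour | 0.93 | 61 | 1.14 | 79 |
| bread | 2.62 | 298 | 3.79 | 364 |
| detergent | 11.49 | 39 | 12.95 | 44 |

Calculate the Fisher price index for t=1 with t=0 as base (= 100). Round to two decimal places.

125.56

Laspeyres component (base-period weights):
ΣP(t=1)Q(t=0) = 15.12×20 + 1.14×61 + 3.79×298 + 12.95×39 = 302.4 + 69.54 + 1129.42 + 505.05 = 2006.41
ΣP(t=0)Q(t=0) = 16.08×20 + 0.93×61 + 2.62×298 + 11.49×39 = 321.6 + 56.73 + 780.76 + 448.11 = 1607.2
L = 2006.41 / 1607.2 × 100 = 124.8389
Paasche component (current-period weights):
ΣP(t=1)Q(t=1) = 15.12×20 + 1.14×79 + 3.79×364 + 12.95×44 = 302.4 + 90.06 + 1379.56 + 569.8 = 2341.82
ΣP(t=0)Q(t=1) = 16.08×20 + 0.93×79 + 2.62×364 + 11.49×44 = 321.6 + 73.47 + 953.68 + 505.56 = 1854.31
P = 2341.82 / 1854.31 × 100 = 126.2906
Fisher = √(L × P) = √(124.8389 × 126.2906) = 125.5626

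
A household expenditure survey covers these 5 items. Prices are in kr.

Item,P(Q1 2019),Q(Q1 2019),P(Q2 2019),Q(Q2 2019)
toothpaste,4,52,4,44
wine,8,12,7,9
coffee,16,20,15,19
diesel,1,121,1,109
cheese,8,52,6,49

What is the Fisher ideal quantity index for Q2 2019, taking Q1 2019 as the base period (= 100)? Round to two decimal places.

90.57

Laspeyres component (base-period weights):
ΣP(Q1 2019)Q(Q2 2019) = 4×44 + 8×9 + 16×19 + 1×109 + 8×49 = 176 + 72 + 304 + 109 + 392 = 1053
ΣP(Q1 2019)Q(Q1 2019) = 4×52 + 8×12 + 16×20 + 1×121 + 8×52 = 208 + 96 + 320 + 121 + 416 = 1161
L = 1053 / 1161 × 100 = 90.6977
Paasche component (current-period weights):
ΣP(Q2 2019)Q(Q2 2019) = 4×44 + 7×9 + 15×19 + 1×109 + 6×49 = 176 + 63 + 285 + 109 + 294 = 927
ΣP(Q2 2019)Q(Q1 2019) = 4×52 + 7×12 + 15×20 + 1×121 + 6×52 = 208 + 84 + 300 + 121 + 312 = 1025
P = 927 / 1025 × 100 = 90.4390
Fisher = √(L × P) = √(90.6977 × 90.4390) = 90.5683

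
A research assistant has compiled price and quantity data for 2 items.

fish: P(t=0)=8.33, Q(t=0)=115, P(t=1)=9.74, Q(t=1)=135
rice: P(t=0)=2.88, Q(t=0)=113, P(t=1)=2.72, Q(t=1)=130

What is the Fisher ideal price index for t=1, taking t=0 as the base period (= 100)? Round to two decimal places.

111.27

Laspeyres component (base-period weights):
ΣP(t=1)Q(t=0) = 9.74×115 + 2.72×113 = 1120.1 + 307.36 = 1427.46
ΣP(t=0)Q(t=0) = 8.33×115 + 2.88×113 = 957.95 + 325.44 = 1283.39
L = 1427.46 / 1283.39 × 100 = 111.2257
Paasche component (current-period weights):
ΣP(t=1)Q(t=1) = 9.74×135 + 2.72×130 = 1314.9 + 353.6 = 1668.5
ΣP(t=0)Q(t=1) = 8.33×135 + 2.88×130 = 1124.55 + 374.4 = 1498.95
P = 1668.5 / 1498.95 × 100 = 111.3113
Fisher = √(L × P) = √(111.2257 × 111.3113) = 111.2685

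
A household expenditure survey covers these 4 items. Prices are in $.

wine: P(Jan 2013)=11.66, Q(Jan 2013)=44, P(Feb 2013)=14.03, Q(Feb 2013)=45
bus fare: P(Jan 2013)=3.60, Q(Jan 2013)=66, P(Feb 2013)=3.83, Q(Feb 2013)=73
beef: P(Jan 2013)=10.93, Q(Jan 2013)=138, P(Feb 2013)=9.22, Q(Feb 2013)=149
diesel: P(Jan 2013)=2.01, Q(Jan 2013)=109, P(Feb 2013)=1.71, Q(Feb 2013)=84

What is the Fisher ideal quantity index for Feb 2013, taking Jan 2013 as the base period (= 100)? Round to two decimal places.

Laspeyres component (base-period weights):
ΣP(Jan 2013)Q(Feb 2013) = 11.66×45 + 3.60×73 + 10.93×149 + 2.01×84 = 524.7 + 262.8 + 1628.57 + 168.84 = 2584.91
ΣP(Jan 2013)Q(Jan 2013) = 11.66×44 + 3.60×66 + 10.93×138 + 2.01×109 = 513.04 + 237.6 + 1508.34 + 219.09 = 2478.07
L = 2584.91 / 2478.07 × 100 = 104.3114
Paasche component (current-period weights):
ΣP(Feb 2013)Q(Feb 2013) = 14.03×45 + 3.83×73 + 9.22×149 + 1.71×84 = 631.35 + 279.59 + 1373.78 + 143.64 = 2428.36
ΣP(Feb 2013)Q(Jan 2013) = 14.03×44 + 3.83×66 + 9.22×138 + 1.71×109 = 617.32 + 252.78 + 1272.36 + 186.39 = 2328.85
P = 2428.36 / 2328.85 × 100 = 104.2729
Fisher = √(L × P) = √(104.3114 × 104.2729) = 104.2922

104.29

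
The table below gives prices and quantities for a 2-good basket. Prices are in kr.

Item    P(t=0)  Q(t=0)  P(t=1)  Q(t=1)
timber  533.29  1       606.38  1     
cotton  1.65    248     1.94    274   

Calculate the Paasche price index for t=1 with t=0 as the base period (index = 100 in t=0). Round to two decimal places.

115.48

Paasche price index uses current-period quantities as weights.
ΣP(t=1)·Q(t=1) = 606.38×1 + 1.94×274 = 606.38 + 531.56 = 1137.94
ΣP(t=0)·Q(t=1) = 533.29×1 + 1.65×274 = 533.29 + 452.1 = 985.39
Index = 1137.94 / 985.39 × 100 = 115.4812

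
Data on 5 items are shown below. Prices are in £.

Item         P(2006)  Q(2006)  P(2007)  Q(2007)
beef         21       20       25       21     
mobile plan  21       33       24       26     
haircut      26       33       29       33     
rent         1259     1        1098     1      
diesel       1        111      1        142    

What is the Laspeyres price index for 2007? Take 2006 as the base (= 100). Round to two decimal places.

Laspeyres price index uses base-period quantities as weights.
ΣP(2007)·Q(2006) = 25×20 + 24×33 + 29×33 + 1098×1 + 1×111 = 500 + 792 + 957 + 1098 + 111 = 3458
ΣP(2006)·Q(2006) = 21×20 + 21×33 + 26×33 + 1259×1 + 1×111 = 420 + 693 + 858 + 1259 + 111 = 3341
Index = 3458 / 3341 × 100 = 103.5019

103.50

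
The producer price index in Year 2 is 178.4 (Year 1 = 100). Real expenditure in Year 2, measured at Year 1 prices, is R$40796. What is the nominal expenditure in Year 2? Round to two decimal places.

Nominal = Real × (Index/100) = 40796 × (178.4/100)
        = 40796 × 1.784 = 72780.0640

72780.06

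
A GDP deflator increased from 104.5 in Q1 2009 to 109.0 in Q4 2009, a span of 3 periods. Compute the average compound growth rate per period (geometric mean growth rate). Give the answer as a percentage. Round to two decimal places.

Growth factor = (109.0/104.5)^(1/3) = (1.043062)^(1/3) = 1.014153
Growth rate = 1.014153 − 1 = 0.014153 = 1.4153%

1.42%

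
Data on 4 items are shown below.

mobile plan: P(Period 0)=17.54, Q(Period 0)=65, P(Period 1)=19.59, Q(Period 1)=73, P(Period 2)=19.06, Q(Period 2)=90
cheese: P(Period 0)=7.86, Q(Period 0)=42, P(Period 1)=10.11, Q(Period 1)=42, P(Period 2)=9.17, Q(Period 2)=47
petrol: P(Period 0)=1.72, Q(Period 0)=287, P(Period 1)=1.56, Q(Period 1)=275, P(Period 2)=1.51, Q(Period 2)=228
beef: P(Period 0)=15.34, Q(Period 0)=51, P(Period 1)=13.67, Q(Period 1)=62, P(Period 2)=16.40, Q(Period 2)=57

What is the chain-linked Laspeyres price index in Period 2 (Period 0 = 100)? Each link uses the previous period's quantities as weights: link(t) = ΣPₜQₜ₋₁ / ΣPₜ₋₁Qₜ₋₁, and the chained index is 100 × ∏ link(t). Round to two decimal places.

Link Period 0→Period 1:
ΣP(Period 1)Q(Period 0) = 19.59×65 + 10.11×42 + 1.56×287 + 13.67×51 = 1273.35 + 424.62 + 447.72 + 697.17 = 2842.86
ΣP(Period 0)Q(Period 0) = 17.54×65 + 7.86×42 + 1.72×287 + 15.34×51 = 1140.1 + 330.12 + 493.64 + 782.34 = 2746.2
link = 2842.86/2746.2 = 1.035198
Link Period 1→Period 2:
ΣP(Period 2)Q(Period 1) = 19.06×73 + 9.17×42 + 1.51×275 + 16.40×62 = 1391.38 + 385.14 + 415.25 + 1016.8 = 3208.57
ΣP(Period 1)Q(Period 1) = 19.59×73 + 10.11×42 + 1.56×275 + 13.67×62 = 1430.07 + 424.62 + 429 + 847.54 = 3131.23
link = 3208.57/3131.23 = 1.024700
Chained index = 100 × 1.035198 × 1.024700 = 106.0767

106.08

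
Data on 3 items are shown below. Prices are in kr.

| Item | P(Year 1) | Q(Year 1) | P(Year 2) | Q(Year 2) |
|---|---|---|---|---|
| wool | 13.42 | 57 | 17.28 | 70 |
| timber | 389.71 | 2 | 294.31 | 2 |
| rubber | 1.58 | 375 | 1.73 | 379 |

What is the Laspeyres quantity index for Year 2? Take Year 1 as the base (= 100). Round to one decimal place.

Laspeyres quantity index uses base-period prices as weights.
ΣP(Year 1)·Q(Year 2) = 13.42×70 + 389.71×2 + 1.58×379 = 939.4 + 779.42 + 598.82 = 2317.64
ΣP(Year 1)·Q(Year 1) = 13.42×57 + 389.71×2 + 1.58×375 = 764.94 + 779.42 + 592.5 = 2136.86
Index = 2317.64 / 2136.86 × 100 = 108.4601

108.5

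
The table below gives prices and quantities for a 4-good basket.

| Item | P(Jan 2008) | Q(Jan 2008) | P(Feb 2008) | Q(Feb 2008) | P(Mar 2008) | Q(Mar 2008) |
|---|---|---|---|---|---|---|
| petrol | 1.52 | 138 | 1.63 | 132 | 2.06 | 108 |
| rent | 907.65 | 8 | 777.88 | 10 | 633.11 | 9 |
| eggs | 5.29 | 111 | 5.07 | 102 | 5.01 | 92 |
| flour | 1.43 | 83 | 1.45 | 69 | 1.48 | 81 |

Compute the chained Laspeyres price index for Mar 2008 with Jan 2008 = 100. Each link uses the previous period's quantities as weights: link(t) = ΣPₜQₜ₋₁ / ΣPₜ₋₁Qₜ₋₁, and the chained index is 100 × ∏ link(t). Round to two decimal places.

73.08

Link Jan 2008→Feb 2008:
ΣP(Feb 2008)Q(Jan 2008) = 1.63×138 + 777.88×8 + 5.07×111 + 1.45×83 = 224.94 + 6223.04 + 562.77 + 120.35 = 7131.1
ΣP(Jan 2008)Q(Jan 2008) = 1.52×138 + 907.65×8 + 5.29×111 + 1.43×83 = 209.76 + 7261.2 + 587.19 + 118.69 = 8176.84
link = 7131.1/8176.84 = 0.872110
Link Feb 2008→Mar 2008:
ΣP(Mar 2008)Q(Feb 2008) = 2.06×132 + 633.11×10 + 5.01×102 + 1.48×69 = 271.92 + 6331.1 + 511.02 + 102.12 = 7216.16
ΣP(Feb 2008)Q(Feb 2008) = 1.63×132 + 777.88×10 + 5.07×102 + 1.45×69 = 215.16 + 7778.8 + 517.14 + 100.05 = 8611.15
link = 7216.16/8611.15 = 0.838002
Chained index = 100 × 0.872110 × 0.838002 = 73.0829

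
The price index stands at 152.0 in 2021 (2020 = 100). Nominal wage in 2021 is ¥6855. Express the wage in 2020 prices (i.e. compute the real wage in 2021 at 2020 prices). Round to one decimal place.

4509.9

Real = Nominal ÷ (Index/100) = 6855 ÷ (152.0/100)
     = 6855 ÷ 1.520 = 4509.8684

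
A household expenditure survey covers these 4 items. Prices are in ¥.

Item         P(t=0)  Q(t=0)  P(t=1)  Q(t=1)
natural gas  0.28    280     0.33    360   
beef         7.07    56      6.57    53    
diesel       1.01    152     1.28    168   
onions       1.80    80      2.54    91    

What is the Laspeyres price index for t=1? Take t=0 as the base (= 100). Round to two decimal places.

Laspeyres price index uses base-period quantities as weights.
ΣP(t=1)·Q(t=0) = 0.33×280 + 6.57×56 + 1.28×152 + 2.54×80 = 92.4 + 367.92 + 194.56 + 203.2 = 858.08
ΣP(t=0)·Q(t=0) = 0.28×280 + 7.07×56 + 1.01×152 + 1.80×80 = 78.4 + 395.92 + 153.52 + 144 = 771.84
Index = 858.08 / 771.84 × 100 = 111.1733

111.17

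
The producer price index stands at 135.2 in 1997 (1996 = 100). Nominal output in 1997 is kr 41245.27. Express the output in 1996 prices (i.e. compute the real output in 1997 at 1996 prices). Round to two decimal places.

30506.86

Real = Nominal ÷ (Index/100) = 41245.27 ÷ (135.2/100)
     = 41245.27 ÷ 1.352 = 30506.8565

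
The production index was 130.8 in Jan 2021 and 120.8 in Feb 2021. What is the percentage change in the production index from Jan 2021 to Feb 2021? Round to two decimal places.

Change = (120.8 − 130.8) / 130.8 × 100
       = -10.0 / 130.8 × 100 = -7.6453%

-7.65%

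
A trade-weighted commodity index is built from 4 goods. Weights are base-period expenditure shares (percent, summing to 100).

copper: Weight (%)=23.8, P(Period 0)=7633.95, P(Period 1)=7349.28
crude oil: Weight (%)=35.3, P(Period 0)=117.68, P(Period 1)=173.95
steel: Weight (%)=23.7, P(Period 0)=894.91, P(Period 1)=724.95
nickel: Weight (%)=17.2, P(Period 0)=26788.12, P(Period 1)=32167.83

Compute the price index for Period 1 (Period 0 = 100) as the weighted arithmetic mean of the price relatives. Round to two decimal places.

114.94

copper: 23.8 × (7349.28/7633.95) = 23.8 × 0.962710 = 22.9125
crude oil: 35.3 × (173.95/117.68) = 35.3 × 1.478161 = 52.1791
steel: 23.7 × (724.95/894.91) = 23.7 × 0.810081 = 19.1989
nickel: 17.2 × (32167.83/26788.12) = 17.2 × 1.200824 = 20.6542
Index = Σ wᵢ·(p₁ᵢ/p₀ᵢ) = 22.9125 + 52.1791 + 19.1989 + 20.6542 = 114.9447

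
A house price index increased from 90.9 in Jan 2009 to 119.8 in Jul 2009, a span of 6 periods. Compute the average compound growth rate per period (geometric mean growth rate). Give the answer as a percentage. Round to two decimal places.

4.71%

Growth factor = (119.8/90.9)^(1/6) = (1.317932)^(1/6) = 1.047086
Growth rate = 1.047086 − 1 = 0.047086 = 4.7086%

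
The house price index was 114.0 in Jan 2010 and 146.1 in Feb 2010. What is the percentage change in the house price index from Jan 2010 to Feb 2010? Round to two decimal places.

Change = (146.1 − 114.0) / 114.0 × 100
       = 32.1 / 114.0 × 100 = 28.1579%

28.16%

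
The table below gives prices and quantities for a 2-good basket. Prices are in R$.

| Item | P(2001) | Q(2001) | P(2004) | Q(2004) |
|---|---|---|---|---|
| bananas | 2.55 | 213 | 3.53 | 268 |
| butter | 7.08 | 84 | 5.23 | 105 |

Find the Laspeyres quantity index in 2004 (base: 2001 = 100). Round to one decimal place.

125.4

Laspeyres quantity index uses base-period prices as weights.
ΣP(2001)·Q(2004) = 2.55×268 + 7.08×105 = 683.4 + 743.4 = 1426.8
ΣP(2001)·Q(2001) = 2.55×213 + 7.08×84 = 543.15 + 594.72 = 1137.87
Index = 1426.8 / 1137.87 × 100 = 125.3922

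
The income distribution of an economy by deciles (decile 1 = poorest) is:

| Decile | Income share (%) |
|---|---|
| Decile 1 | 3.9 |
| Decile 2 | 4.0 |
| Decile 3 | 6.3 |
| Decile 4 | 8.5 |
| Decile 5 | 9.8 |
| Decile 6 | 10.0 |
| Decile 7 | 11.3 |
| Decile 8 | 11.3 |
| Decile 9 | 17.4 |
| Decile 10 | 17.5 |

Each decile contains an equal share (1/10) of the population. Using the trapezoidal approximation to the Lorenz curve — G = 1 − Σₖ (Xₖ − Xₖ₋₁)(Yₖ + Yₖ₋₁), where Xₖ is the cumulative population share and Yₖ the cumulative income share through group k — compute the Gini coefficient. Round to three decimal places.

Cumulative income shares Yₖ: 0.0390, 0.0790, 0.1420, 0.2270, 0.3250, 0.4250, 0.5380, 0.6510, 0.8250, 1.0000
Σ (Xₖ−Xₖ₋₁)(Yₖ+Yₖ₋₁) = (1/10)(0.0390+0.0000) + (1/10)(0.0790+0.0390) + (1/10)(0.1420+0.0790) + (1/10)(0.2270+0.1420) + (1/10)(0.3250+0.2270) + (1/10)(0.4250+0.3250) + (1/10)(0.5380+0.4250) + (1/10)(0.6510+0.5380) + (1/10)(0.8250+0.6510) + (1/10)(1.0000+0.8250)
  = 0.0039 + 0.0118 + 0.0221 + 0.0369 + 0.0552 + 0.0750 + 0.0963 + 0.1189 + 0.1476 + 0.1825 = 0.7502
G = 1 − 0.7502 = 0.2498

0.250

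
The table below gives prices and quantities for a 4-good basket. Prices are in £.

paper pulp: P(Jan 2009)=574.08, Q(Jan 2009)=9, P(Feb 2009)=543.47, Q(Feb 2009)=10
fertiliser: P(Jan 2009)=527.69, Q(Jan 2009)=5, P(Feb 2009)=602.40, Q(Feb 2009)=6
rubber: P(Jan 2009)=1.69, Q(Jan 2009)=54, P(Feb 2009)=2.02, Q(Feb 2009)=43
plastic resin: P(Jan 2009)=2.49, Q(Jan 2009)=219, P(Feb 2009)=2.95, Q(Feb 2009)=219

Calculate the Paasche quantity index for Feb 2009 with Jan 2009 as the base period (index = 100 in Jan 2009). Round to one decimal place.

113.0

Paasche quantity index uses current-period prices as weights.
ΣP(Feb 2009)·Q(Feb 2009) = 543.47×10 + 602.40×6 + 2.02×43 + 2.95×219 = 5434.7 + 3614.4 + 86.86 + 646.05 = 9782.01
ΣP(Feb 2009)·Q(Jan 2009) = 543.47×9 + 602.40×5 + 2.02×54 + 2.95×219 = 4891.23 + 3012 + 109.08 + 646.05 = 8658.36
Index = 9782.01 / 8658.36 × 100 = 112.9776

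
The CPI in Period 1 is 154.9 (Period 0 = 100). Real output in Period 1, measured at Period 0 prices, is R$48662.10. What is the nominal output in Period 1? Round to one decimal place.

Nominal = Real × (Index/100) = 48662.10 × (154.9/100)
        = 48662.10 × 1.549 = 75377.5929

75377.6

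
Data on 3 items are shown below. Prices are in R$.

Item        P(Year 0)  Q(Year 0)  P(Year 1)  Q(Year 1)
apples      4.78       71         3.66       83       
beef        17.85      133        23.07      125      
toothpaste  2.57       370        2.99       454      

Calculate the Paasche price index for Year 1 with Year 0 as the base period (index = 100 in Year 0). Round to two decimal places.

119.77

Paasche price index uses current-period quantities as weights.
ΣP(Year 1)·Q(Year 1) = 3.66×83 + 23.07×125 + 2.99×454 = 303.78 + 2883.75 + 1357.46 = 4544.99
ΣP(Year 0)·Q(Year 1) = 4.78×83 + 17.85×125 + 2.57×454 = 396.74 + 2231.25 + 1166.78 = 3794.77
Index = 4544.99 / 3794.77 × 100 = 119.7698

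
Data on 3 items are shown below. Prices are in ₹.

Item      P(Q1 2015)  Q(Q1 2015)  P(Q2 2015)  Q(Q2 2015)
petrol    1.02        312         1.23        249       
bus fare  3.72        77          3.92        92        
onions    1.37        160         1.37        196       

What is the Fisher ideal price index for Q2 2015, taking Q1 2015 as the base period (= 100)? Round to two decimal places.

Laspeyres component (base-period weights):
ΣP(Q2 2015)Q(Q1 2015) = 1.23×312 + 3.92×77 + 1.37×160 = 383.76 + 301.84 + 219.2 = 904.8
ΣP(Q1 2015)Q(Q1 2015) = 1.02×312 + 3.72×77 + 1.37×160 = 318.24 + 286.44 + 219.2 = 823.88
L = 904.8 / 823.88 × 100 = 109.8218
Paasche component (current-period weights):
ΣP(Q2 2015)Q(Q2 2015) = 1.23×249 + 3.92×92 + 1.37×196 = 306.27 + 360.64 + 268.52 = 935.43
ΣP(Q1 2015)Q(Q2 2015) = 1.02×249 + 3.72×92 + 1.37×196 = 253.98 + 342.24 + 268.52 = 864.74
P = 935.43 / 864.74 × 100 = 108.1747
Fisher = √(L × P) = √(109.8218 × 108.1747) = 108.9952

109.00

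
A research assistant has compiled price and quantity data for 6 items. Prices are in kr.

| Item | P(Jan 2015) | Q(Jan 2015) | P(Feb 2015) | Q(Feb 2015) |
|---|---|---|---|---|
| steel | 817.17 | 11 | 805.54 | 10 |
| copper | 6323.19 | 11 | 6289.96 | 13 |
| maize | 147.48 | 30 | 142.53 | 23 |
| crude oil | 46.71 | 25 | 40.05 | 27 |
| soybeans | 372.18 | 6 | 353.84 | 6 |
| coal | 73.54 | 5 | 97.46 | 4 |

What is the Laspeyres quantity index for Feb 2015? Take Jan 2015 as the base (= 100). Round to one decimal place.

112.5

Laspeyres quantity index uses base-period prices as weights.
ΣP(Jan 2015)·Q(Feb 2015) = 817.17×10 + 6323.19×13 + 147.48×23 + 46.71×27 + 372.18×6 + 73.54×4 = 8171.7 + 82201.47 + 3392.04 + 1261.17 + 2233.08 + 294.16 = 97553.62
ΣP(Jan 2015)·Q(Jan 2015) = 817.17×11 + 6323.19×11 + 147.48×30 + 46.71×25 + 372.18×6 + 73.54×5 = 8988.87 + 69555.09 + 4424.4 + 1167.75 + 2233.08 + 367.7 = 86736.89
Index = 97553.62 / 86736.89 × 100 = 112.4707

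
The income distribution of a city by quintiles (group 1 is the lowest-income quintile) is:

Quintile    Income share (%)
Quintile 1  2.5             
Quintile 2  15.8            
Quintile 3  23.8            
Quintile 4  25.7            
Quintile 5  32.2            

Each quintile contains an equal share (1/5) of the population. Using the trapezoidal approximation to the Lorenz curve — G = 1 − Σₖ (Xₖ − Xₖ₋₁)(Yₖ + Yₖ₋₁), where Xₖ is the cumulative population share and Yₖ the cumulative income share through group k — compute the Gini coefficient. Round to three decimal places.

0.277

Cumulative income shares Yₖ: 0.0250, 0.1830, 0.4210, 0.6780, 1.0000
Σ (Xₖ−Xₖ₋₁)(Yₖ+Yₖ₋₁) = (1/5)(0.0250+0.0000) + (1/5)(0.1830+0.0250) + (1/5)(0.4210+0.1830) + (1/5)(0.6780+0.4210) + (1/5)(1.0000+0.6780)
  = 0.0050 + 0.0416 + 0.1208 + 0.2198 + 0.3356 = 0.7228
G = 1 − 0.7228 = 0.2772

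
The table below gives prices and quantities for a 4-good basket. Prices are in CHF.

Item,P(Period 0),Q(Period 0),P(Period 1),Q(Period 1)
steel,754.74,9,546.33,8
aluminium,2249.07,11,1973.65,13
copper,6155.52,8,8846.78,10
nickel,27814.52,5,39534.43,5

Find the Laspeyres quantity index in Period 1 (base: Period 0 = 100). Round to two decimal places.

Laspeyres quantity index uses base-period prices as weights.
ΣP(Period 0)·Q(Period 1) = 754.74×8 + 2249.07×13 + 6155.52×10 + 27814.52×5 = 6037.92 + 29237.91 + 61555.2 + 139072.6 = 235903.63
ΣP(Period 0)·Q(Period 0) = 754.74×9 + 2249.07×11 + 6155.52×8 + 27814.52×5 = 6792.66 + 24739.77 + 49244.16 + 139072.6 = 219849.19
Index = 235903.63 / 219849.19 × 100 = 107.3025

107.30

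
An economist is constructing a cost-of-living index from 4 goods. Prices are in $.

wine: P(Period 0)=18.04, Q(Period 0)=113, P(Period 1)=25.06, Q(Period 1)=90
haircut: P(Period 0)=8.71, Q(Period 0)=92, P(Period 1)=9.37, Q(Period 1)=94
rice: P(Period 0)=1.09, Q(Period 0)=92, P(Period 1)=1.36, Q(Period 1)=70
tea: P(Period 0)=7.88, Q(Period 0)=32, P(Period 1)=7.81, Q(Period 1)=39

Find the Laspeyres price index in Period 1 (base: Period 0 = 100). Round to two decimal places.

Laspeyres price index uses base-period quantities as weights.
ΣP(Period 1)·Q(Period 0) = 25.06×113 + 9.37×92 + 1.36×92 + 7.81×32 = 2831.78 + 862.04 + 125.12 + 249.92 = 4068.86
ΣP(Period 0)·Q(Period 0) = 18.04×113 + 8.71×92 + 1.09×92 + 7.88×32 = 2038.52 + 801.32 + 100.28 + 252.16 = 3192.28
Index = 4068.86 / 3192.28 × 100 = 127.4594

127.46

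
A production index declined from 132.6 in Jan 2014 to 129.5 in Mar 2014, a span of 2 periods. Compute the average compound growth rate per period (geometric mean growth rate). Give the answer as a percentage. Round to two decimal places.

Growth factor = (129.5/132.6)^(1/2) = (0.976621)^(1/2) = 0.988242
Growth rate = 0.988242 − 1 = -0.011758 = -1.1758%

-1.18%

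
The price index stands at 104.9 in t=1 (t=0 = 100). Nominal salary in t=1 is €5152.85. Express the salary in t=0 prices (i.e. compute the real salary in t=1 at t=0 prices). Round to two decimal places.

4912.15

Real = Nominal ÷ (Index/100) = 5152.85 ÷ (104.9/100)
     = 5152.85 ÷ 1.049 = 4912.1544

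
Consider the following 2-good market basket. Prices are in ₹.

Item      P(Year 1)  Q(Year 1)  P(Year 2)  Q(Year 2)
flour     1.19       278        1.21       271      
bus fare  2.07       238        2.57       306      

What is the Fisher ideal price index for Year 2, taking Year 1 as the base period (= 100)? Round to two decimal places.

115.85

Laspeyres component (base-period weights):
ΣP(Year 2)Q(Year 1) = 1.21×278 + 2.57×238 = 336.38 + 611.66 = 948.04
ΣP(Year 1)Q(Year 1) = 1.19×278 + 2.07×238 = 330.82 + 492.66 = 823.48
L = 948.04 / 823.48 × 100 = 115.1261
Paasche component (current-period weights):
ΣP(Year 2)Q(Year 2) = 1.21×271 + 2.57×306 = 327.91 + 786.42 = 1114.33
ΣP(Year 1)Q(Year 2) = 1.19×271 + 2.07×306 = 322.49 + 633.42 = 955.91
P = 1114.33 / 955.91 × 100 = 116.5727
Fisher = √(L × P) = √(115.1261 × 116.5727) = 115.8471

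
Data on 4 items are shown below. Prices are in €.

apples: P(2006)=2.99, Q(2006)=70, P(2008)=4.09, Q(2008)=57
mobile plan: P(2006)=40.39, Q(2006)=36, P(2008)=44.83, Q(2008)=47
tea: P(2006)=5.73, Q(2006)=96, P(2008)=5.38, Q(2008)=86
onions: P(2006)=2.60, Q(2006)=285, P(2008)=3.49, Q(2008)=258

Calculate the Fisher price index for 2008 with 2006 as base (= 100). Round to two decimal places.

115.02

Laspeyres component (base-period weights):
ΣP(2008)Q(2006) = 4.09×70 + 44.83×36 + 5.38×96 + 3.49×285 = 286.3 + 1613.88 + 516.48 + 994.65 = 3411.31
ΣP(2006)Q(2006) = 2.99×70 + 40.39×36 + 5.73×96 + 2.60×285 = 209.3 + 1454.04 + 550.08 + 741 = 2954.42
L = 3411.31 / 2954.42 × 100 = 115.4646
Paasche component (current-period weights):
ΣP(2008)Q(2008) = 4.09×57 + 44.83×47 + 5.38×86 + 3.49×258 = 233.13 + 2107.01 + 462.68 + 900.42 = 3703.24
ΣP(2006)Q(2008) = 2.99×57 + 40.39×47 + 5.73×86 + 2.60×258 = 170.43 + 1898.33 + 492.78 + 670.8 = 3232.34
P = 3703.24 / 3232.34 × 100 = 114.5684
Fisher = √(L × P) = √(115.4646 × 114.5684) = 115.0156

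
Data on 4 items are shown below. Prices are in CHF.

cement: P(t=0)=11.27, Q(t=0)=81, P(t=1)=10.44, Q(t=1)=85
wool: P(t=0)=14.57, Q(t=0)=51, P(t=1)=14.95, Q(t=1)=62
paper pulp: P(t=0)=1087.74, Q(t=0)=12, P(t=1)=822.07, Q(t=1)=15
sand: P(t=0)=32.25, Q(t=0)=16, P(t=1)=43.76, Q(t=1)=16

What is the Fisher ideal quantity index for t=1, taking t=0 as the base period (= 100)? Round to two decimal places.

122.37

Laspeyres component (base-period weights):
ΣP(t=0)Q(t=1) = 11.27×85 + 14.57×62 + 1087.74×15 + 32.25×16 = 957.95 + 903.34 + 16316.1 + 516 = 18693.39
ΣP(t=0)Q(t=0) = 11.27×81 + 14.57×51 + 1087.74×12 + 32.25×16 = 912.87 + 743.07 + 13052.88 + 516 = 15224.82
L = 18693.39 / 15224.82 × 100 = 122.7823
Paasche component (current-period weights):
ΣP(t=1)Q(t=1) = 10.44×85 + 14.95×62 + 822.07×15 + 43.76×16 = 887.4 + 926.9 + 12331.05 + 700.16 = 14845.51
ΣP(t=1)Q(t=0) = 10.44×81 + 14.95×51 + 822.07×12 + 43.76×16 = 845.64 + 762.45 + 9864.84 + 700.16 = 12173.09
P = 14845.51 / 12173.09 × 100 = 121.9535
Fisher = √(L × P) = √(122.7823 × 121.9535) = 122.3672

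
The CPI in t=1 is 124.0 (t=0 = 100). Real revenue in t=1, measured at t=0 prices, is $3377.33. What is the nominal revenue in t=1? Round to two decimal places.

Nominal = Real × (Index/100) = 3377.33 × (124.0/100)
        = 3377.33 × 1.240 = 4187.8892

4187.89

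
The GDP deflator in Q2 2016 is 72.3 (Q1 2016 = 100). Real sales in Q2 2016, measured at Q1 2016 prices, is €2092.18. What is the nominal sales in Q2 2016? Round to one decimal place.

1512.6

Nominal = Real × (Index/100) = 2092.18 × (72.3/100)
        = 2092.18 × 0.723 = 1512.6461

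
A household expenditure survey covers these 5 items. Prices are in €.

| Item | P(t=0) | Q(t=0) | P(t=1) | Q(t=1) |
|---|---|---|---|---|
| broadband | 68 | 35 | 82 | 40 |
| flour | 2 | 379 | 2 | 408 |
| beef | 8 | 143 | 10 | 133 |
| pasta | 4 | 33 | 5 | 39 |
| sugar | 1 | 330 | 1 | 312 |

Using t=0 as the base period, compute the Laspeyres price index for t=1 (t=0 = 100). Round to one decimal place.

117.1

Laspeyres price index uses base-period quantities as weights.
ΣP(t=1)·Q(t=0) = 82×35 + 2×379 + 10×143 + 5×33 + 1×330 = 2870 + 758 + 1430 + 165 + 330 = 5553
ΣP(t=0)·Q(t=0) = 68×35 + 2×379 + 8×143 + 4×33 + 1×330 = 2380 + 758 + 1144 + 132 + 330 = 4744
Index = 5553 / 4744 × 100 = 117.0531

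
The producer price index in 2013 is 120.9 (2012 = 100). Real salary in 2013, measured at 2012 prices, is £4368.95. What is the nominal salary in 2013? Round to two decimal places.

5282.06

Nominal = Real × (Index/100) = 4368.95 × (120.9/100)
        = 4368.95 × 1.209 = 5282.0606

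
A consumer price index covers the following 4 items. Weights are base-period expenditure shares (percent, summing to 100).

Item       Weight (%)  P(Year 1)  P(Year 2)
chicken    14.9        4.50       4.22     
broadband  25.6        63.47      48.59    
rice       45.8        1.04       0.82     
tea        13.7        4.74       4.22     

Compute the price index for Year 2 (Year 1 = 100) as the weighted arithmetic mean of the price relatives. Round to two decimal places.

chicken: 14.9 × (4.22/4.50) = 14.9 × 0.937778 = 13.9729
broadband: 25.6 × (48.59/63.47) = 25.6 × 0.765559 = 19.5983
rice: 45.8 × (0.82/1.04) = 45.8 × 0.788462 = 36.1115
tea: 13.7 × (4.22/4.74) = 13.7 × 0.890295 = 12.1970
Index = Σ wᵢ·(p₁ᵢ/p₀ᵢ) = 13.9729 + 19.5983 + 36.1115 + 12.1970 = 81.8798

81.88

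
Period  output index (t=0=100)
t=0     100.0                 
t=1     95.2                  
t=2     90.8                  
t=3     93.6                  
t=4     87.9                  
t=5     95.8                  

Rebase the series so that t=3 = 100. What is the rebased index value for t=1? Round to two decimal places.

Rebased(t=1) = 95.2 / 93.6 × 100 = 101.7094

101.71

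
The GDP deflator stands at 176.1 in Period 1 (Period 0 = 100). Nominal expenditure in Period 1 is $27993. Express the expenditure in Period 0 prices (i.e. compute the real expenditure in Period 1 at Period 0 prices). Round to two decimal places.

Real = Nominal ÷ (Index/100) = 27993 ÷ (176.1/100)
     = 27993 ÷ 1.761 = 15896.0818

15896.08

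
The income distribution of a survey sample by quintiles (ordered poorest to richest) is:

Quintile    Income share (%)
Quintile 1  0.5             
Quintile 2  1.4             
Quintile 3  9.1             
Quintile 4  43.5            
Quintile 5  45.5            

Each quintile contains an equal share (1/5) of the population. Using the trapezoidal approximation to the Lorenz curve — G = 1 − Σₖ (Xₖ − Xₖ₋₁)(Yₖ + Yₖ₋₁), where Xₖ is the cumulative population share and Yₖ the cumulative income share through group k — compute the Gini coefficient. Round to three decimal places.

0.528

Cumulative income shares Yₖ: 0.0050, 0.0190, 0.1100, 0.5450, 1.0000
Σ (Xₖ−Xₖ₋₁)(Yₖ+Yₖ₋₁) = (1/5)(0.0050+0.0000) + (1/5)(0.0190+0.0050) + (1/5)(0.1100+0.0190) + (1/5)(0.5450+0.1100) + (1/5)(1.0000+0.5450)
  = 0.0010 + 0.0048 + 0.0258 + 0.1310 + 0.3090 = 0.4716
G = 1 − 0.4716 = 0.5284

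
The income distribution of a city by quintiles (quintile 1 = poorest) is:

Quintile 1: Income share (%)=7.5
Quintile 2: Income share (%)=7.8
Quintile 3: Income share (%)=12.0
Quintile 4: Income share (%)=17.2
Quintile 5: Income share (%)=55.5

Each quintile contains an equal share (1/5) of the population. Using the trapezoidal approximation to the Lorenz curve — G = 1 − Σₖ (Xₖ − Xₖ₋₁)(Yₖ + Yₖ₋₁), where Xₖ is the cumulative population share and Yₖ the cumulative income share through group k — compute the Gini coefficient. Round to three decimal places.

0.422

Cumulative income shares Yₖ: 0.0750, 0.1530, 0.2730, 0.4450, 1.0000
Σ (Xₖ−Xₖ₋₁)(Yₖ+Yₖ₋₁) = (1/5)(0.0750+0.0000) + (1/5)(0.1530+0.0750) + (1/5)(0.2730+0.1530) + (1/5)(0.4450+0.2730) + (1/5)(1.0000+0.4450)
  = 0.0150 + 0.0456 + 0.0852 + 0.1436 + 0.2890 = 0.5784
G = 1 − 0.5784 = 0.4216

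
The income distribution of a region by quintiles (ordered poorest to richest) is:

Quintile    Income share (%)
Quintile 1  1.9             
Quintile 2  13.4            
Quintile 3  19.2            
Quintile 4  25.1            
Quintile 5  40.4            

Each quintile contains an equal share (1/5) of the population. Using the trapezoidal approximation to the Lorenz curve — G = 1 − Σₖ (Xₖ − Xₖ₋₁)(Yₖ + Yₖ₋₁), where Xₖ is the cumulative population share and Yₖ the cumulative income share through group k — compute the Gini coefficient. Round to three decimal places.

Cumulative income shares Yₖ: 0.0190, 0.1530, 0.3450, 0.5960, 1.0000
Σ (Xₖ−Xₖ₋₁)(Yₖ+Yₖ₋₁) = (1/5)(0.0190+0.0000) + (1/5)(0.1530+0.0190) + (1/5)(0.3450+0.1530) + (1/5)(0.5960+0.3450) + (1/5)(1.0000+0.5960)
  = 0.0038 + 0.0344 + 0.0996 + 0.1882 + 0.3192 = 0.6452
G = 1 − 0.6452 = 0.3548

0.355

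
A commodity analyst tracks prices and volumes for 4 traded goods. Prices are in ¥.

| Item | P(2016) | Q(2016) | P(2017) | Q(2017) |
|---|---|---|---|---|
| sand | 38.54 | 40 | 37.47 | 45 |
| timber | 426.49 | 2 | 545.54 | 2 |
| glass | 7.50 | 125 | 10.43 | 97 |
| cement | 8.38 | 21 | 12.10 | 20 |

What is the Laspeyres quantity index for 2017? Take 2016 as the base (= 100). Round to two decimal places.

Laspeyres quantity index uses base-period prices as weights.
ΣP(2016)·Q(2017) = 38.54×45 + 426.49×2 + 7.50×97 + 8.38×20 = 1734.3 + 852.98 + 727.5 + 167.6 = 3482.38
ΣP(2016)·Q(2016) = 38.54×40 + 426.49×2 + 7.50×125 + 8.38×21 = 1541.6 + 852.98 + 937.5 + 175.98 = 3508.06
Index = 3482.38 / 3508.06 × 100 = 99.2680

99.27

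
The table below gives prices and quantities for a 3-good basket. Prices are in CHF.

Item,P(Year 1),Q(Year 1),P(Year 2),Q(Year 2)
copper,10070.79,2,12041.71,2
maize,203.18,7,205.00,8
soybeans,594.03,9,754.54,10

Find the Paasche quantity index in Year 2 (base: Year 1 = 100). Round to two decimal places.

102.97

Paasche quantity index uses current-period prices as weights.
ΣP(Year 2)·Q(Year 2) = 12041.71×2 + 205.00×8 + 754.54×10 = 24083.42 + 1640 + 7545.4 = 33268.82
ΣP(Year 2)·Q(Year 1) = 12041.71×2 + 205.00×7 + 754.54×9 = 24083.42 + 1435 + 6790.86 = 32309.28
Index = 33268.82 / 32309.28 × 100 = 102.9699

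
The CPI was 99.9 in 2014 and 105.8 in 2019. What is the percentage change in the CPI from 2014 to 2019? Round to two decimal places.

5.91%

Change = (105.8 − 99.9) / 99.9 × 100
       = 5.9 / 99.9 × 100 = 5.9059%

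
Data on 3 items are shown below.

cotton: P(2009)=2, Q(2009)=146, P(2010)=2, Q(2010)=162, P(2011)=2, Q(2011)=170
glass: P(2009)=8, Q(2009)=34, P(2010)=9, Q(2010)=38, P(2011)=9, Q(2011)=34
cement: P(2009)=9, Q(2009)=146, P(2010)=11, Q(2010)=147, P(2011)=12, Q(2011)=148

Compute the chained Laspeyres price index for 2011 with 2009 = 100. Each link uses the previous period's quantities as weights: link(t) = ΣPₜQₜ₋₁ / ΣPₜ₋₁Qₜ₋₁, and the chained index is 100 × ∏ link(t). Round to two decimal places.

124.92

Link 2009→2010:
ΣP(2010)Q(2009) = 2×146 + 9×34 + 11×146 = 292 + 306 + 1606 = 2204
ΣP(2009)Q(2009) = 2×146 + 8×34 + 9×146 = 292 + 272 + 1314 = 1878
link = 2204/1878 = 1.173589
Link 2010→2011:
ΣP(2011)Q(2010) = 2×162 + 9×38 + 12×147 = 324 + 342 + 1764 = 2430
ΣP(2010)Q(2010) = 2×162 + 9×38 + 11×147 = 324 + 342 + 1617 = 2283
link = 2430/2283 = 1.064389
Chained index = 100 × 1.173589 × 1.064389 = 124.9155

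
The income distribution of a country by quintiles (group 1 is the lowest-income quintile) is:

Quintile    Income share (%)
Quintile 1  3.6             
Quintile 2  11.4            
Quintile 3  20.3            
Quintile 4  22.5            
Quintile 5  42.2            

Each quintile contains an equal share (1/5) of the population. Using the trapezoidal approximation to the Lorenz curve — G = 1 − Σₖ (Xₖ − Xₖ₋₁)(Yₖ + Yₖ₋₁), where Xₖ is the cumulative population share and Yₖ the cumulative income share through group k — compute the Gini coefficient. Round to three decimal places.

0.353

Cumulative income shares Yₖ: 0.0360, 0.1500, 0.3530, 0.5780, 1.0000
Σ (Xₖ−Xₖ₋₁)(Yₖ+Yₖ₋₁) = (1/5)(0.0360+0.0000) + (1/5)(0.1500+0.0360) + (1/5)(0.3530+0.1500) + (1/5)(0.5780+0.3530) + (1/5)(1.0000+0.5780)
  = 0.0072 + 0.0372 + 0.1006 + 0.1862 + 0.3156 = 0.6468
G = 1 − 0.6468 = 0.3532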